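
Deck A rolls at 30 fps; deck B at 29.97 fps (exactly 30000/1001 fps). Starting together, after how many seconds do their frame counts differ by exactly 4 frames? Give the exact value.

The gap grows by |30000/1001 − 30| = 30/1001 frames per second.
Time for a 4-frame gap: 4 ÷ (30/1001) = 2002/15 s.

2002/15 seconds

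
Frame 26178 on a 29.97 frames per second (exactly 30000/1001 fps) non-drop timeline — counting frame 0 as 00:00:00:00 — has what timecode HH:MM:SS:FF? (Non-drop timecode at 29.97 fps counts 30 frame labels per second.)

26178 ÷ 30 = 872 full seconds, remainder 18 frames.
872 s = 0 h 14 min 32 s.
Timecode: 00:14:32:18.

00:14:32:18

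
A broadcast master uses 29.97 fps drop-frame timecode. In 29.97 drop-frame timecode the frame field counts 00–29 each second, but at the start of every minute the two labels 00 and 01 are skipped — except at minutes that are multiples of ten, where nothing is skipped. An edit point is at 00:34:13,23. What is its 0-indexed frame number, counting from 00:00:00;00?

As if non-drop at 30 labels/s: (0 × 3600 + 34 × 60 + 13) × 30 + 23 = 61613.
Minute boundaries passed: 34; those not divisible by 10: 34 − 3 = 31; dropped labels = 2 × 31 = 62.
Actual frame index = 61613 − 62 = 61551.

61551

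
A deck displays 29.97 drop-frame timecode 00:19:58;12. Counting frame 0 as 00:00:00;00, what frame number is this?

Complete 10-minute blocks: 1, each 17982 frames → 17982.
Remaining 9 whole minutes in the current block: 1800 + 8 × 1798 = 16184 frames.
Within the current minute: 58 × 30 + 12 − 2 = 1750 (labels ;00/;01 skipped at this minute). Total = 17982 + 16184 + 1750 = 35916.

35916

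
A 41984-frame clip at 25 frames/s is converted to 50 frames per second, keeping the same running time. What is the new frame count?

Target frames = source frames × (target rate / source rate) = 41984 × (50)/(25) = 41984 × 2 = 83968.

83968 frames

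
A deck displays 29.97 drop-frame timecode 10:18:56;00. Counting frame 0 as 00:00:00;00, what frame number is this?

1112966

Complete 10-minute blocks: 61, each 17982 frames → 1096902.
Remaining 8 whole minutes in the current block: 1800 + 7 × 1798 = 14386 frames.
Within the current minute: 56 × 30 + 0 − 2 = 1678 (labels ;00/;01 skipped at this minute). Total = 1096902 + 14386 + 1678 = 1112966.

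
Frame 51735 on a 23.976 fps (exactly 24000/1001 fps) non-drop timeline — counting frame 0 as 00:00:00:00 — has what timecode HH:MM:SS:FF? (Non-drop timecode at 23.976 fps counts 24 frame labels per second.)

00:35:55:15

51735 ÷ 24 = 2155 full seconds, remainder 15 frames.
2155 s = 0 h 35 min 55 s.
Timecode: 00:35:55:15.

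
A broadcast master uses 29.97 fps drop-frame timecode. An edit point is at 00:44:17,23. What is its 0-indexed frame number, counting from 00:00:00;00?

79653

Complete 10-minute blocks: 4, each 17982 frames → 71928.
Remaining 4 whole minutes in the current block: 1800 + 3 × 1798 = 7194 frames.
Within the current minute: 17 × 30 + 23 − 2 = 531 (labels ;00/;01 skipped at this minute). Total = 71928 + 7194 + 531 = 79653.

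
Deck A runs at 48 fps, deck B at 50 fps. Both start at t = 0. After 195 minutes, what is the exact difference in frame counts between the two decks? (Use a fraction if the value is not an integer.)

195 min = 11700 s.
A emits 48 × 11700 = 561600 frames; B emits 50 × 11700 = 585000.
Difference = 23400 frames; B is ahead of A.

23400 frames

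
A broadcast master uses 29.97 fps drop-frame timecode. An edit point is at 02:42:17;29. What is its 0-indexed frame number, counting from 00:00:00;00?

291847

As if non-drop at 30 labels/s: (2 × 3600 + 42 × 60 + 17) × 30 + 29 = 292139.
Minute boundaries passed: 162; those not divisible by 10: 162 − 16 = 146; dropped labels = 2 × 146 = 292.
Actual frame index = 292139 − 292 = 291847.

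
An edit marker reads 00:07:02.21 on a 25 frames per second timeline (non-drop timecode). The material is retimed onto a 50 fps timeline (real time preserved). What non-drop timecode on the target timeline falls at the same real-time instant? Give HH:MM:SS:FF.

Source frame index: (0×3600 + 7×60 + 2) × 25 + 21 = 10571.
Real time: 10571 / (25) = 10571/25 s.
Target frame: (10571/25) × (50) = 21142.
At 50 labels/s: frame 21142 → 00:07:02:42.

00:07:02:42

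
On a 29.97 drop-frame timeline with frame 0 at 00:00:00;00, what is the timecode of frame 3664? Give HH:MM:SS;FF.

00:02:02;08

Ten DF minutes hold 17982 frames, so frame 3664 lies in block 0 (frames 0–17981) with 3664 frames into that block.
The block's first minute is 1800 frames and the rest 1798 each; 3664 frames reaches minute 2, so 0 × 18 + 2 × 2 = 4 labels have been skipped so far.
Adding those back, label number 3664 + 4 = 3668 at 30 labels/s is 122 s + 8 f = 0 h 2 min 2 s frame 8, i.e. 00:02:02;08.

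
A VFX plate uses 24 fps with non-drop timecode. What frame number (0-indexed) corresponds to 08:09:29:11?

704867

Total seconds to the label: (8 × 3600 + 9 × 60 + 29) = 29369.
Frame index = 29369 × 24 + 11 = 704867.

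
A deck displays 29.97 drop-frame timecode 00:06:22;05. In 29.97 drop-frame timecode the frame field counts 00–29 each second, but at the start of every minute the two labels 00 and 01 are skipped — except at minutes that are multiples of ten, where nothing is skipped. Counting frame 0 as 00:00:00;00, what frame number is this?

11453

Complete 10-minute blocks: 0, each 17982 frames → 0.
Remaining 6 whole minutes in the current block: 1800 + 5 × 1798 = 10790 frames.
Within the current minute: 22 × 30 + 5 − 2 = 663 (labels ;00/;01 skipped at this minute). Total = 0 + 10790 + 663 = 11453.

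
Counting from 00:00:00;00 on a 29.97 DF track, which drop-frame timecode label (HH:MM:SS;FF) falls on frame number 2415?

Ten DF minutes hold 17982 frames, so frame 2415 lies in block 0 (frames 0–17981) with 2415 frames into that block.
The block's first minute is 1800 frames and the rest 1798 each; 2415 frames reaches minute 1, so 0 × 18 + 1 × 2 = 2 labels have been skipped so far.
Adding those back, label number 2415 + 2 = 2417 at 30 labels/s is 80 s + 17 f = 0 h 1 min 20 s frame 17, i.e. 00:01:20;17.

00:01:20;17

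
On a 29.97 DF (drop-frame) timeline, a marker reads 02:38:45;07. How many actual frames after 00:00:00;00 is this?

285471

Complete 10-minute blocks: 15, each 17982 frames → 269730.
Remaining 8 whole minutes in the current block: 1800 + 7 × 1798 = 14386 frames.
Within the current minute: 45 × 30 + 7 − 2 = 1355 (labels ;00/;01 skipped at this minute). Total = 269730 + 14386 + 1355 = 285471.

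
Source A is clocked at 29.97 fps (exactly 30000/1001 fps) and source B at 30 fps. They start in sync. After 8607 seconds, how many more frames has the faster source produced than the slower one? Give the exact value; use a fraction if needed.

A emits 30000/1001 × 8607 = 258210000/1001 frames; B emits 30 × 8607 = 258210.
Difference = 258210/1001 frames (≈ 257.9520); B is ahead of A.

258210/1001 frames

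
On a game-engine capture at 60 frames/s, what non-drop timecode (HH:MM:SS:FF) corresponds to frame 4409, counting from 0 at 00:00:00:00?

4409 ÷ 60 = 73 full seconds, remainder 29 frames.
73 s = 0 h 1 min 13 s.
Timecode: 00:01:13:29.

00:01:13:29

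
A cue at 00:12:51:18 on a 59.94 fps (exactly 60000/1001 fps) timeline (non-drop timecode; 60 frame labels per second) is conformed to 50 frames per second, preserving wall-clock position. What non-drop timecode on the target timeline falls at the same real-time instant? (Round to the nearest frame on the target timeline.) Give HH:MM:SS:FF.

00:12:52:04

Source frame index: (0×3600 + 12×60 + 51) × 60 + 18 = 46278.
Real time: 46278 / (60000/1001) = 7720713/10000 s.
Target frame: (7720713/10000) × (50) = 7720713/200 ≈ 38603.565 → 38604.
At 50 labels/s: frame 38604 → 00:12:52:04.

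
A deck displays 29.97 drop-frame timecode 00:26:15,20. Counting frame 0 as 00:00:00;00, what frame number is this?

Complete 10-minute blocks: 2, each 17982 frames → 35964.
Remaining 6 whole minutes in the current block: 1800 + 5 × 1798 = 10790 frames.
Within the current minute: 15 × 30 + 20 − 2 = 468 (labels ;00/;01 skipped at this minute). Total = 35964 + 10790 + 468 = 47222.

47222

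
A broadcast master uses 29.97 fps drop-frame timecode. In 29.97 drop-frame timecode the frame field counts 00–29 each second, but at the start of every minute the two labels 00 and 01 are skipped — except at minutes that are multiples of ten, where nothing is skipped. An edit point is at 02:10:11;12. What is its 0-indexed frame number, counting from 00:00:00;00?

As if non-drop at 30 labels/s: (2 × 3600 + 10 × 60 + 11) × 30 + 12 = 234342.
Minute boundaries passed: 130; those not divisible by 10: 130 − 13 = 117; dropped labels = 2 × 117 = 234.
Actual frame index = 234342 − 234 = 234108.

234108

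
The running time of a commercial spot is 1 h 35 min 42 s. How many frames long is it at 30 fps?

1 h 35 min 42 s = 5742 s.
Frames = 5742 × 30 = 172260.

172260 frames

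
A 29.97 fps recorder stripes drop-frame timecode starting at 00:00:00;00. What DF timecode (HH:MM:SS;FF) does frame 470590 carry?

04:21:42;00

Each 10-minute DF block holds 10 × 60 × 30 − 9 × 2 = 17982 frames. 470590 ÷ 17982 → 26 full blocks, remainder 3058.
Within the partial block the first minute is 1800 frames and each further minute 1798, so 1 further minute boundary passed. Total skipped labels = 18 × 26 + 2 × 1 = 470.
Non-drop label index = 470590 + 470 = 471060; at 30 labels/s that is 04:21:42:00, i.e. DF 04:21:42;00.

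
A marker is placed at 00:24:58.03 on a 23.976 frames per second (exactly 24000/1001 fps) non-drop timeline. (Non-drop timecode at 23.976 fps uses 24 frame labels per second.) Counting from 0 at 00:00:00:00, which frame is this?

35955

Total seconds to the label: (0 × 3600 + 24 × 60 + 58) = 1498.
Frame index = 1498 × 24 + 3 = 35955.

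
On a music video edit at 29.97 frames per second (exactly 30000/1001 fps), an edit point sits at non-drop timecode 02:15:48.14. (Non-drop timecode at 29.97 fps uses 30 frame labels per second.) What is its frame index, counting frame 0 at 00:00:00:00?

Total seconds to the label: (2 × 3600 + 15 × 60 + 48) = 8148.
Frame index = 8148 × 30 + 14 = 244454.

frame 244454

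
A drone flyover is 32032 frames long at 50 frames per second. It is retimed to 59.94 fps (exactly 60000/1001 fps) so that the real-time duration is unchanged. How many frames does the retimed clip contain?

Target frames = source frames × (target rate / source rate) = 32032 × (60000/1001)/(50) = 32032 × 1200/1001 = 38400.

38400 frames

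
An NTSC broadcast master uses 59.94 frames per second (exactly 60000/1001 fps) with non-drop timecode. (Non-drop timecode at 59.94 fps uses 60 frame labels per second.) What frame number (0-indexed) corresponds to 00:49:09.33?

frame 176973

Total seconds to the label: (0 × 3600 + 49 × 60 + 9) = 2949.
Frame index = 2949 × 60 + 33 = 176973.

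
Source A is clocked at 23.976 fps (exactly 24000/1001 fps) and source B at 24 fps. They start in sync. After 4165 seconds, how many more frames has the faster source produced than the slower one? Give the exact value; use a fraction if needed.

A emits 24000/1001 × 4165 = 14280000/143 frames; B emits 24 × 4165 = 99960.
Difference = 14280/143 frames (≈ 99.8601); B is ahead of A.

14280/143 frames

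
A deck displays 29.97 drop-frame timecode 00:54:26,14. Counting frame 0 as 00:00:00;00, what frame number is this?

97896

Complete 10-minute blocks: 5, each 17982 frames → 89910.
Remaining 4 whole minutes in the current block: 1800 + 3 × 1798 = 7194 frames.
Within the current minute: 26 × 30 + 14 − 2 = 792 (labels ;00/;01 skipped at this minute). Total = 89910 + 7194 + 792 = 97896.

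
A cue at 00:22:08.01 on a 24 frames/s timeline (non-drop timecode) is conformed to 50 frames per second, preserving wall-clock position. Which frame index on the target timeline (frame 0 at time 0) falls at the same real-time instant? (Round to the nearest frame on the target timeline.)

frame 66402

Source frame index: (0×3600 + 22×60 + 8) × 24 + 1 = 31873.
Real time: 31873 / (24) = 31873/24 s.
Target frame: (31873/24) × (50) = 796825/12 ≈ 66402.083 → 66402.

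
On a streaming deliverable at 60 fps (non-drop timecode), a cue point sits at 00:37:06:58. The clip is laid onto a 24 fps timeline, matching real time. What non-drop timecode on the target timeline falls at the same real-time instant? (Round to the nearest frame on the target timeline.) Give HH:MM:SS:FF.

00:37:06:23

Source frame index: (0×3600 + 37×60 + 6) × 60 + 58 = 133618.
Real time: 133618 / (60) = 66809/30 s.
Target frame: (66809/30) × (24) = 267236/5 ≈ 53447.200 → 53447.
At 24 labels/s: frame 53447 → 00:37:06:23.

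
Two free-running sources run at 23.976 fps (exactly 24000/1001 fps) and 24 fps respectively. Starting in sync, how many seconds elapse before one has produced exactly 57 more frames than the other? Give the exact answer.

2377.375 seconds

The gap grows by |24 − 24000/1001| = 24/1001 frames per second.
Time for a 57-frame gap: 57 ÷ (24/1001) = 2377.375 s.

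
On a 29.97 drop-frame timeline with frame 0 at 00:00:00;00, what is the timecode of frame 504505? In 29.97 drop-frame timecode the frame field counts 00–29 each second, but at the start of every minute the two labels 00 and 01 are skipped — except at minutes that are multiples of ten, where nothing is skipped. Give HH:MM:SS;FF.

Ten DF minutes hold 17982 frames, so frame 504505 lies in block 28 (frames 503496–521477) with 1009 frames into that block.
The block's first minute is 1800 frames and the rest 1798 each; 1009 frames reaches minute 0, so 28 × 18 + 0 × 2 = 504 labels have been skipped so far.
Adding those back, label number 504505 + 504 = 505009 at 30 labels/s is 16833 s + 19 f = 4 h 40 min 33 s frame 19, i.e. 04:40:33;19.

04:40:33;19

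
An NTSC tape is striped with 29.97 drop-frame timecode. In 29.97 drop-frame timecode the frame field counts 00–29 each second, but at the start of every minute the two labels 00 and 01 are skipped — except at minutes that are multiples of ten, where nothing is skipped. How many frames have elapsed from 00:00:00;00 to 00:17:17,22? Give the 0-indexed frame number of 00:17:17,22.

As if non-drop at 30 labels/s: (0 × 3600 + 17 × 60 + 17) × 30 + 22 = 31132.
Minute boundaries passed: 17; those not divisible by 10: 17 − 1 = 16; dropped labels = 2 × 16 = 32.
Actual frame index = 31132 − 32 = 31100.

31100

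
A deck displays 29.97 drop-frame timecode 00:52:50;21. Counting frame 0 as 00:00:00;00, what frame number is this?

95027

As if non-drop at 30 labels/s: (0 × 3600 + 52 × 60 + 50) × 30 + 21 = 95121.
Minute boundaries passed: 52; those not divisible by 10: 52 − 5 = 47; dropped labels = 2 × 47 = 94.
Actual frame index = 95121 − 94 = 95027.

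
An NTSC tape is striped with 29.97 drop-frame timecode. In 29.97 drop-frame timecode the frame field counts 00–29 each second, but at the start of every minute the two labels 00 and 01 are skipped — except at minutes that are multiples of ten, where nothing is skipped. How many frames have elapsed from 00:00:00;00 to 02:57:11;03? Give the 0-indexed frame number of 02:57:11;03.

Complete 10-minute blocks: 17, each 17982 frames → 305694.
Remaining 7 whole minutes in the current block: 1800 + 6 × 1798 = 12588 frames.
Within the current minute: 11 × 30 + 3 − 2 = 331 (labels ;00/;01 skipped at this minute). Total = 305694 + 12588 + 331 = 318613.

318613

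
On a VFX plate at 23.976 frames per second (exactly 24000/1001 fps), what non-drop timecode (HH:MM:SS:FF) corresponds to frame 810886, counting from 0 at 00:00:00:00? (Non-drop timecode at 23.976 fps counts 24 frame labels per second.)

09:23:06:22

810886 ÷ 24 = 33786 full seconds, remainder 22 frames.
33786 s = 9 h 23 min 6 s.
Timecode: 09:23:06:22.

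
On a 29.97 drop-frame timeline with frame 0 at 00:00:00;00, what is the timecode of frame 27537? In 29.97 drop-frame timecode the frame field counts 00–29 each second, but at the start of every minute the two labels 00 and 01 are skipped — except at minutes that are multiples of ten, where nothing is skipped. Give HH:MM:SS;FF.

Ten DF minutes hold 17982 frames, so frame 27537 lies in block 1 (frames 17982–35963) with 9555 frames into that block.
The block's first minute is 1800 frames and the rest 1798 each; 9555 frames reaches minute 5, so 1 × 18 + 5 × 2 = 28 labels have been skipped so far.
Adding those back, label number 27537 + 28 = 27565 at 30 labels/s is 918 s + 25 f = 0 h 15 min 18 s frame 25, i.e. 00:15:18;25.

00:15:18;25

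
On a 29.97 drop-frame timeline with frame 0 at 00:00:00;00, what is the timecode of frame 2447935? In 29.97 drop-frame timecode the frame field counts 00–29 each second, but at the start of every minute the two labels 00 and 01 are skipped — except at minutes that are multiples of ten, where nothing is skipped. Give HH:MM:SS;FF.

Each 10-minute DF block holds 10 × 60 × 30 − 9 × 2 = 17982 frames. 2447935 ÷ 17982 → 136 full blocks, remainder 2383.
Within the partial block the first minute is 1800 frames and each further minute 1798, so 1 further minute boundary passed. Total skipped labels = 18 × 136 + 2 × 1 = 2450.
Non-drop label index = 2447935 + 2450 = 2450385; at 30 labels/s that is 22:41:19:15, i.e. DF 22:41:19;15.

22:41:19;15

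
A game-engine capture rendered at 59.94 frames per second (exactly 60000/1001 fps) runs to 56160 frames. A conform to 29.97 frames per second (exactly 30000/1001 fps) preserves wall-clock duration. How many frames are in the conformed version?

28080 frames

Target frames = source frames × (target rate / source rate) = 56160 × (30000/1001)/(60000/1001) = 56160 × 1/2 = 28080.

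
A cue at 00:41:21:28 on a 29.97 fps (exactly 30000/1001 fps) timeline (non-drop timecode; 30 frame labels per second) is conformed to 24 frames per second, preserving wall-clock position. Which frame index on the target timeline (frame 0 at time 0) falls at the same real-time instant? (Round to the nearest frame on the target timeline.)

frame 59626

Source frame index: (0×3600 + 41×60 + 21) × 30 + 28 = 74458.
Real time: 74458 / (30000/1001) = 37266229/15000 s.
Target frame: (37266229/15000) × (24) = 37266229/625 ≈ 59625.966 → 59626.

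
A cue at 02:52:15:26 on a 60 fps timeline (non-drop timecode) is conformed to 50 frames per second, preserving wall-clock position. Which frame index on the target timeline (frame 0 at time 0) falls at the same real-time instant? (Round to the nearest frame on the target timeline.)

frame 516772

Source frame index: (2×3600 + 52×60 + 15) × 60 + 26 = 620126.
Real time: 620126 / (60) = 310063/30 s.
Target frame: (310063/30) × (50) = 1550315/3 ≈ 516771.667 → 516772.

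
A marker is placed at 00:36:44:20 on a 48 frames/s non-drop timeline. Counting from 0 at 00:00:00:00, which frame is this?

105812

Total seconds to the label: (0 × 3600 + 36 × 60 + 44) = 2204.
Frame index = 2204 × 48 + 20 = 105812.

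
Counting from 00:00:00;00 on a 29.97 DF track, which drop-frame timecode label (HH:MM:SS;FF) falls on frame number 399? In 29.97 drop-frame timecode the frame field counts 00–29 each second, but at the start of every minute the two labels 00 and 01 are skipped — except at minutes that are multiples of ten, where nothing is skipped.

00:00:13;09

Ten DF minutes hold 17982 frames, so frame 399 lies in block 0 (frames 0–17981) with 399 frames into that block.
The block's first minute is 1800 frames and the rest 1798 each; 399 frames reaches minute 0, so 0 × 18 + 0 × 2 = 0 labels have been skipped so far.
Adding those back, label number 399 + 0 = 399 at 30 labels/s is 13 s + 9 f = 0 h 0 min 13 s frame 9, i.e. 00:00:13;09.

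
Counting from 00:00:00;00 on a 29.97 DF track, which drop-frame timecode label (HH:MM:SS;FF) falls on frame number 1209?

00:00:40;09

Each 10-minute DF block holds 10 × 60 × 30 − 9 × 2 = 17982 frames. 1209 ÷ 17982 → 0 full blocks, remainder 1209.
Within the partial block the first minute is 1800 frames and each further minute 1798, so 0 further minute boundaries passed. Total skipped labels = 18 × 0 + 2 × 0 = 0.
Non-drop label index = 1209 + 0 = 1209; at 30 labels/s that is 00:00:40:09, i.e. DF 00:00:40;09.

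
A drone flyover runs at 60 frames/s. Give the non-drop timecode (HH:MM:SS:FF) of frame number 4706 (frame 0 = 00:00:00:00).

00:01:18:26

4706 ÷ 60 = 78 full seconds, remainder 26 frames.
78 s = 0 h 1 min 18 s.
Timecode: 00:01:18:26.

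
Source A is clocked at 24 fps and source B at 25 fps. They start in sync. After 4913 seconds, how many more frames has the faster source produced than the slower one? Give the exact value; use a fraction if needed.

4913 frames

A emits 24 × 4913 = 117912 frames; B emits 25 × 4913 = 122825.
Difference = 4913 frames; B is ahead of A.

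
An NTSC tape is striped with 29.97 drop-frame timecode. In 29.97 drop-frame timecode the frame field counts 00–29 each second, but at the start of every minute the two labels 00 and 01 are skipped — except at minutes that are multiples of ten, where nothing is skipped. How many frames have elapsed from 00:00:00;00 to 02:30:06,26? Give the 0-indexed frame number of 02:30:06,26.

As if non-drop at 30 labels/s: (2 × 3600 + 30 × 60 + 6) × 30 + 26 = 270206.
Minute boundaries passed: 150; those not divisible by 10: 150 − 15 = 135; dropped labels = 2 × 135 = 270.
Actual frame index = 270206 − 270 = 269936.

269936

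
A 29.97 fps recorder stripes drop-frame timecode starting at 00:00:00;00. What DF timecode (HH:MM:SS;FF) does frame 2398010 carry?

22:13:33;20

Each 10-minute DF block holds 10 × 60 × 30 − 9 × 2 = 17982 frames. 2398010 ÷ 17982 → 133 full blocks, remainder 6404.
Within the partial block the first minute is 1800 frames and each further minute 1798, so 3 further minute boundaries passed. Total skipped labels = 18 × 133 + 2 × 3 = 2400.
Non-drop label index = 2398010 + 2400 = 2400410; at 30 labels/s that is 22:13:33:20, i.e. DF 22:13:33;20.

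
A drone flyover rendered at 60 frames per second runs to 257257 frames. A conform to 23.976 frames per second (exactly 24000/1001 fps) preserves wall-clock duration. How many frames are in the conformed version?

Target frames = source frames × (target rate / source rate) = 257257 × (24000/1001)/(60) = 257257 × 400/1001 = 102800.

102800 frames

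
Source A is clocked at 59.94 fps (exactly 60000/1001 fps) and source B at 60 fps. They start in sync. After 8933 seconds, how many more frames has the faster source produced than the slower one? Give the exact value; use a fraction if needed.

A emits 60000/1001 × 8933 = 535980000/1001 frames; B emits 60 × 8933 = 535980.
Difference = 535980/1001 frames (≈ 535.4446); B is ahead of A.

535980/1001 frames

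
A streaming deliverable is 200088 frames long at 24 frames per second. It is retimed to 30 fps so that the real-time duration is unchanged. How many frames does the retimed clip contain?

Target frames = source frames × (target rate / source rate) = 200088 × (30)/(24) = 200088 × 5/4 = 250110.

250110 frames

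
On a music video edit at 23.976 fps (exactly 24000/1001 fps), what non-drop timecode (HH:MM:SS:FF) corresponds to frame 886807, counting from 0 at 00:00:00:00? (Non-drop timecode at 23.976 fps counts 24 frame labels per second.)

10:15:50:07

886807 ÷ 24 = 36950 full seconds, remainder 7 frames.
36950 s = 10 h 15 min 50 s.
Timecode: 10:15:50:07.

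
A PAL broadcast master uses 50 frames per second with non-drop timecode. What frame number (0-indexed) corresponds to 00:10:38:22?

31922

Total seconds to the label: (0 × 3600 + 10 × 60 + 38) = 638.
Frame index = 638 × 50 + 22 = 31922.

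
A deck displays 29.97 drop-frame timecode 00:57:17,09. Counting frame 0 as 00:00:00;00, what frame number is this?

Complete 10-minute blocks: 5, each 17982 frames → 89910.
Remaining 7 whole minutes in the current block: 1800 + 6 × 1798 = 12588 frames.
Within the current minute: 17 × 30 + 9 − 2 = 517 (labels ;00/;01 skipped at this minute). Total = 89910 + 12588 + 517 = 103015.

103015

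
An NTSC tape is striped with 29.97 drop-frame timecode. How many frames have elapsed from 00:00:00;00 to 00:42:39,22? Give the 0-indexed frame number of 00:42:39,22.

Complete 10-minute blocks: 4, each 17982 frames → 71928.
Remaining 2 whole minutes in the current block: 1800 + 1 × 1798 = 3598 frames.
Within the current minute: 39 × 30 + 22 − 2 = 1190 (labels ;00/;01 skipped at this minute). Total = 71928 + 3598 + 1190 = 76716.

76716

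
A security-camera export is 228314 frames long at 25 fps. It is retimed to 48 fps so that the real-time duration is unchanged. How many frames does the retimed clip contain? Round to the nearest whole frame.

438363 frames

Frames at target rate = 228314 × (48) / (25) = 10959072/25 ≈ 438362.880.
Nearest whole frame: 438363.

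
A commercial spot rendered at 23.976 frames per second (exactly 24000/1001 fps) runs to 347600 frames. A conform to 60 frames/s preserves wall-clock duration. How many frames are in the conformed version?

Target frames = source frames × (target rate / source rate) = 347600 × (60)/(24000/1001) = 347600 × 1001/400 = 869869.

869869 frames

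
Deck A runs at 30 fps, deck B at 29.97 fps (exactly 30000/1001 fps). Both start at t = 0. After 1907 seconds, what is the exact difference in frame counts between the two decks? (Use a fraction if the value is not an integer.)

A emits 30 × 1907 = 57210 frames; B emits 30000/1001 × 1907 = 57210000/1001.
Difference = 57210/1001 frames (≈ 57.1528); B is behind A.

57210/1001 frames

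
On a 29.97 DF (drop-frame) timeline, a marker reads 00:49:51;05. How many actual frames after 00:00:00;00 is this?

89645

As if non-drop at 30 labels/s: (0 × 3600 + 49 × 60 + 51) × 30 + 5 = 89735.
Minute boundaries passed: 49; those not divisible by 10: 49 − 4 = 45; dropped labels = 2 × 45 = 90.
Actual frame index = 89735 − 90 = 89645.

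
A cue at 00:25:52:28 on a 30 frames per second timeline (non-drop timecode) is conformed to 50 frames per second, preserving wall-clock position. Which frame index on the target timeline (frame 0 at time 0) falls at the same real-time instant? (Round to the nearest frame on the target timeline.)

frame 77647

Source frame index: (0×3600 + 25×60 + 52) × 30 + 28 = 46588.
Real time: 46588 / (30) = 23294/15 s.
Target frame: (23294/15) × (50) = 232940/3 ≈ 77646.667 → 77647.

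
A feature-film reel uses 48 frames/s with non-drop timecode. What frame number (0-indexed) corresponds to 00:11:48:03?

33987

Total seconds to the label: (0 × 3600 + 11 × 60 + 48) = 708.
Frame index = 708 × 48 + 3 = 33987.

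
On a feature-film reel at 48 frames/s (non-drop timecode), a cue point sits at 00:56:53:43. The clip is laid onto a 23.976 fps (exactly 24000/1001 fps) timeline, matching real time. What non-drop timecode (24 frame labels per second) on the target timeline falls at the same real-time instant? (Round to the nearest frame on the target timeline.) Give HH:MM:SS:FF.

00:56:50:12

Source frame index: (0×3600 + 56×60 + 53) × 48 + 43 = 163867.
Real time: 163867 / (48) = 163867/48 s.
Target frame: (163867/48) × (24000/1001) = 7448500/91 ≈ 81851.648 → 81852.
At 24 labels/s: frame 81852 → 00:56:50:12.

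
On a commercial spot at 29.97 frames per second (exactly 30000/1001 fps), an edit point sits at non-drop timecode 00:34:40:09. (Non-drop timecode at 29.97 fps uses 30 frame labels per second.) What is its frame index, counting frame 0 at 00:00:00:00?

Total seconds to the label: (0 × 3600 + 34 × 60 + 40) = 2080.
Frame index = 2080 × 30 + 9 = 62409.

frame 62409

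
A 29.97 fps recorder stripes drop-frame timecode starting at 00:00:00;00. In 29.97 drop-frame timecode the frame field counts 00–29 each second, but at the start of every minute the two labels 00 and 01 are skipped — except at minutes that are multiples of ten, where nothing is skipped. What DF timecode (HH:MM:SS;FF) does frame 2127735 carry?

Each 10-minute DF block holds 10 × 60 × 30 − 9 × 2 = 17982 frames. 2127735 ÷ 17982 → 118 full blocks, remainder 5859.
Within the partial block the first minute is 1800 frames and each further minute 1798, so 3 further minute boundaries passed. Total skipped labels = 18 × 118 + 2 × 3 = 2130.
Non-drop label index = 2127735 + 2130 = 2129865; at 30 labels/s that is 19:43:15:15, i.e. DF 19:43:15;15.

19:43:15;15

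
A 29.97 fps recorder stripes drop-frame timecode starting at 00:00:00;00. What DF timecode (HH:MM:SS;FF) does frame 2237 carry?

Each 10-minute DF block holds 10 × 60 × 30 − 9 × 2 = 17982 frames. 2237 ÷ 17982 → 0 full blocks, remainder 2237.
Within the partial block the first minute is 1800 frames and each further minute 1798, so 1 further minute boundary passed. Total skipped labels = 18 × 0 + 2 × 1 = 2.
Non-drop label index = 2237 + 2 = 2239; at 30 labels/s that is 00:01:14:19, i.e. DF 00:01:14;19.

00:01:14;19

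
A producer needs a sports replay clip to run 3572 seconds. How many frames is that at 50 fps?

Frames = 3572 × 50 = 178600.

178600 frames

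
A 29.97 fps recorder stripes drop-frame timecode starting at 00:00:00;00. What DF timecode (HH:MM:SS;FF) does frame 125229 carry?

Ten DF minutes hold 17982 frames, so frame 125229 lies in block 6 (frames 107892–125873) with 17337 frames into that block.
The block's first minute is 1800 frames and the rest 1798 each; 17337 frames reaches minute 9, so 6 × 18 + 9 × 2 = 126 labels have been skipped so far.
Adding those back, label number 125229 + 126 = 125355 at 30 labels/s is 4178 s + 15 f = 1 h 9 min 38 s frame 15, i.e. 01:09:38;15.

01:09:38;15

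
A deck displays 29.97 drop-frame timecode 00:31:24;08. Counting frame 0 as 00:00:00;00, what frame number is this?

56472

Complete 10-minute blocks: 3, each 17982 frames → 53946.
Remaining 1 whole minute in the current block: 1800 + 0 × 1798 = 1800 frames.
Within the current minute: 24 × 30 + 8 − 2 = 726 (labels ;00/;01 skipped at this minute). Total = 53946 + 1800 + 726 = 56472.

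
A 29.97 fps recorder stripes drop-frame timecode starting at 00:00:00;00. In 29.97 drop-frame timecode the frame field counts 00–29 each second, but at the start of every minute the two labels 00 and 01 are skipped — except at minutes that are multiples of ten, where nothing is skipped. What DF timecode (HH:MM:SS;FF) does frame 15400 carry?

00:08:33;26

Ten DF minutes hold 17982 frames, so frame 15400 lies in block 0 (frames 0–17981) with 15400 frames into that block.
The block's first minute is 1800 frames and the rest 1798 each; 15400 frames reaches minute 8, so 0 × 18 + 8 × 2 = 16 labels have been skipped so far.
Adding those back, label number 15400 + 16 = 15416 at 30 labels/s is 513 s + 26 f = 0 h 8 min 33 s frame 26, i.e. 00:08:33;26.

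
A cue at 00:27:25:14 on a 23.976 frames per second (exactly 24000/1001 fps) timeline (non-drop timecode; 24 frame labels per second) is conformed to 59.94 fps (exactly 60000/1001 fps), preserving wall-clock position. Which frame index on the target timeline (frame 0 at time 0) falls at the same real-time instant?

frame 98735

Source frame index: (0×3600 + 27×60 + 25) × 24 + 14 = 39494.
Real time: 39494 / (24000/1001) = 19766747/12000 s.
Target frame: (19766747/12000) × (60000/1001) = 98735.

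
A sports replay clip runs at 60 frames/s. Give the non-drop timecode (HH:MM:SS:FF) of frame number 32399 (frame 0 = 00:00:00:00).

00:08:59:59

32399 ÷ 60 = 539 full seconds, remainder 59 frames.
539 s = 0 h 8 min 59 s.
Timecode: 00:08:59:59.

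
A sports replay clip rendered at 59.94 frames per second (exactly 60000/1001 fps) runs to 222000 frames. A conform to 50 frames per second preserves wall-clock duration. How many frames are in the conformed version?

Target frames = source frames × (target rate / source rate) = 222000 × (50)/(60000/1001) = 222000 × 1001/1200 = 185185.

185185 frames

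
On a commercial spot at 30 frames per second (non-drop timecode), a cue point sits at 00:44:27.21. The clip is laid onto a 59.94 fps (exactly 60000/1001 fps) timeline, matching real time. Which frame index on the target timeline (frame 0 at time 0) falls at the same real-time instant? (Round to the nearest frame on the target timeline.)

Source frame index: (0×3600 + 44×60 + 27) × 30 + 21 = 80031.
Real time: 80031 / (30) = 26677/10 s.
Target frame: (26677/10) × (60000/1001) = 22866000/143 ≈ 159902.098 → 159902.

frame 159902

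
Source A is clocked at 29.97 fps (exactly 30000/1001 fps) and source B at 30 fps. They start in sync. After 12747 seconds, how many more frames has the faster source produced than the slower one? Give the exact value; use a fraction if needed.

A emits 30000/1001 × 12747 = 54630000/143 frames; B emits 30 × 12747 = 382410.
Difference = 54630/143 frames (≈ 382.0280); B is ahead of A.

54630/143 frames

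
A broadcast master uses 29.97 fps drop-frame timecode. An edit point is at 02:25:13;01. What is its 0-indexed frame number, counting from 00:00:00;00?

Complete 10-minute blocks: 14, each 17982 frames → 251748.
Remaining 5 whole minutes in the current block: 1800 + 4 × 1798 = 8992 frames.
Within the current minute: 13 × 30 + 1 − 2 = 389 (labels ;00/;01 skipped at this minute). Total = 251748 + 8992 + 389 = 261129.

261129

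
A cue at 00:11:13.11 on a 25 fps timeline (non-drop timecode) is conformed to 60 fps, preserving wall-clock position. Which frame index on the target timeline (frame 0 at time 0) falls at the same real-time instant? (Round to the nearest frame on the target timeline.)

Source frame index: (0×3600 + 11×60 + 13) × 25 + 11 = 16836.
Real time: 16836 / (25) = 16836/25 s.
Target frame: (16836/25) × (60) = 202032/5 ≈ 40406.400 → 40406.

frame 40406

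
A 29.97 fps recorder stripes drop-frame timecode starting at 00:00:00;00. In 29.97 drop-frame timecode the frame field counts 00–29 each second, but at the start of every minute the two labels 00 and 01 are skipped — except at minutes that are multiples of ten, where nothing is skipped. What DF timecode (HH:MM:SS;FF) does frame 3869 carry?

00:02:09;03

Ten DF minutes hold 17982 frames, so frame 3869 lies in block 0 (frames 0–17981) with 3869 frames into that block.
The block's first minute is 1800 frames and the rest 1798 each; 3869 frames reaches minute 2, so 0 × 18 + 2 × 2 = 4 labels have been skipped so far.
Adding those back, label number 3869 + 4 = 3873 at 30 labels/s is 129 s + 3 f = 0 h 2 min 9 s frame 3, i.e. 00:02:09;03.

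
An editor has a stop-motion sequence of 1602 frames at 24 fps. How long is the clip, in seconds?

66.75 seconds

Running time = 1602 / (24) = 66.75 s.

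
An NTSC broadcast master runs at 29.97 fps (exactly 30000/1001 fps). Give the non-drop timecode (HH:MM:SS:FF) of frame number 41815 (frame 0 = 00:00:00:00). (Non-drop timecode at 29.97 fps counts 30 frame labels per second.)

00:23:13:25

41815 ÷ 30 = 1393 full seconds, remainder 25 frames.
1393 s = 0 h 23 min 13 s.
Timecode: 00:23:13:25.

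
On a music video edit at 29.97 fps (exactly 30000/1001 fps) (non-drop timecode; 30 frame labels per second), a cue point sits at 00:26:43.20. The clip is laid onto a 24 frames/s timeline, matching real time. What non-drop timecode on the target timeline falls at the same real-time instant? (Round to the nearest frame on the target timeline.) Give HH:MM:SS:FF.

00:26:45:06

Source frame index: (0×3600 + 26×60 + 43) × 30 + 20 = 48110.
Real time: 48110 / (30000/1001) = 4815811/3000 s.
Target frame: (4815811/3000) × (24) = 4815811/125 ≈ 38526.488 → 38526.
At 24 labels/s: frame 38526 → 00:26:45:06.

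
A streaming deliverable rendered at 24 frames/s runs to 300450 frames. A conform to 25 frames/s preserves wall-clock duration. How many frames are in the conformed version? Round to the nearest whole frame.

Frames at target rate = 300450 × (25) / (24) = 1251875/4 ≈ 312968.750.
Nearest whole frame: 312969.

312969 frames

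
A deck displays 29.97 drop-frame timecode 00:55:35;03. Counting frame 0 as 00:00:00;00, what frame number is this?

99953

As if non-drop at 30 labels/s: (0 × 3600 + 55 × 60 + 35) × 30 + 3 = 100053.
Minute boundaries passed: 55; those not divisible by 10: 55 − 5 = 50; dropped labels = 2 × 50 = 100.
Actual frame index = 100053 − 100 = 99953.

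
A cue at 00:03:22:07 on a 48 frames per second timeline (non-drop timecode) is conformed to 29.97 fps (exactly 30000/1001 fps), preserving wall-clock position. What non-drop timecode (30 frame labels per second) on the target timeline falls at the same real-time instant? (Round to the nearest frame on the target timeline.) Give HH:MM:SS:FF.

00:03:21:28

Source frame index: (0×3600 + 3×60 + 22) × 48 + 7 = 9703.
Real time: 9703 / (48) = 9703/48 s.
Target frame: (9703/48) × (30000/1001) = 6064375/1001 ≈ 6058.317 → 6058.
At 30 labels/s: frame 6058 → 00:03:21:28.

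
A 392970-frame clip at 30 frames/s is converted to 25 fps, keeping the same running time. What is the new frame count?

Target frames = source frames × (target rate / source rate) = 392970 × (25)/(30) = 392970 × 5/6 = 327475.

327475 frames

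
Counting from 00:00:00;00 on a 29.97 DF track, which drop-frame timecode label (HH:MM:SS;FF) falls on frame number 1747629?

16:11:52;17

Ten DF minutes hold 17982 frames, so frame 1747629 lies in block 97 (frames 1744254–1762235) with 3375 frames into that block.
The block's first minute is 1800 frames and the rest 1798 each; 3375 frames reaches minute 1, so 97 × 18 + 1 × 2 = 1748 labels have been skipped so far.
Adding those back, label number 1747629 + 1748 = 1749377 at 30 labels/s is 58312 s + 17 f = 16 h 11 min 52 s frame 17, i.e. 16:11:52;17.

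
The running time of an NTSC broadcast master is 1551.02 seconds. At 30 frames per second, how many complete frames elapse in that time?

Frames = 1551.02 × 30 = 232653/5 ≈ 46530.6000.
Complete frames: 46530.

46530 frames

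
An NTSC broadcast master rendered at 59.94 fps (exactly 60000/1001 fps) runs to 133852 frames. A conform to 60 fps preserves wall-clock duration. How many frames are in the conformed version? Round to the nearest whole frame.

Frames at target rate = 133852 × (60) / (60000/1001) = 33496463/250 ≈ 133985.852.
Nearest whole frame: 133986.

133986 frames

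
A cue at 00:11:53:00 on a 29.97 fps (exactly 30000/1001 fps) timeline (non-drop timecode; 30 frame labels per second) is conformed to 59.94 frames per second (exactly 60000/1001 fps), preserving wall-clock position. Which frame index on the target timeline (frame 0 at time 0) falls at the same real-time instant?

Source frame index: (0×3600 + 11×60 + 53) × 30 + 0 = 21390.
Real time: 21390 / (30000/1001) = 713713/1000 s.
Target frame: (713713/1000) × (60000/1001) = 42780.

frame 42780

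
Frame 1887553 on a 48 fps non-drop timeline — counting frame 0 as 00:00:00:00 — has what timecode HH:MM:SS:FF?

1887553 ÷ 48 = 39324 full seconds, remainder 1 frame.
39324 s = 10 h 55 min 24 s.
Timecode: 10:55:24:01.

10:55:24:01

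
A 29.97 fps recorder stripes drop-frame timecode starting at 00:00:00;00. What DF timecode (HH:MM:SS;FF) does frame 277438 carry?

Each 10-minute DF block holds 10 × 60 × 30 − 9 × 2 = 17982 frames. 277438 ÷ 17982 → 15 full blocks, remainder 7708.
Within the partial block the first minute is 1800 frames and each further minute 1798, so 4 further minute boundaries passed. Total skipped labels = 18 × 15 + 2 × 4 = 278.
Non-drop label index = 277438 + 278 = 277716; at 30 labels/s that is 02:34:17:06, i.e. DF 02:34:17;06.

02:34:17;06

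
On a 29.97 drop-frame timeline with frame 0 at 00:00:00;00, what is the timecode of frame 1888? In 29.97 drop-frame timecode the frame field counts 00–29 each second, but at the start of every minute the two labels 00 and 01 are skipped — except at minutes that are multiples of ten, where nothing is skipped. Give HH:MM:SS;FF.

Ten DF minutes hold 17982 frames, so frame 1888 lies in block 0 (frames 0–17981) with 1888 frames into that block.
The block's first minute is 1800 frames and the rest 1798 each; 1888 frames reaches minute 1, so 0 × 18 + 1 × 2 = 2 labels have been skipped so far.
Adding those back, label number 1888 + 2 = 1890 at 30 labels/s is 63 s + 0 f = 0 h 1 min 3 s frame 0, i.e. 00:01:03;00.

00:01:03;00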